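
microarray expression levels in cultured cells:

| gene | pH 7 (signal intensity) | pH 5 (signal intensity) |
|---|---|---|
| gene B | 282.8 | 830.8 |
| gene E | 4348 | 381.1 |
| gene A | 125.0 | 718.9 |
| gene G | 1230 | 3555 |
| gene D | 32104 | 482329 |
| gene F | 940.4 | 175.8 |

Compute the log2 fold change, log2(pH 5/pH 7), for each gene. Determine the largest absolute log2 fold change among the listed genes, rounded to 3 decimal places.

3.909

log2(830.8/282.8) = 1.555  (gene B)
log2(381.1/4348) = -3.512  (gene E)
log2(718.9/125.0) = 2.524  (gene A)
log2(3555/1230) = 1.531  (gene G)
log2(482329/32104) = 3.909  (gene D)
log2(175.8/940.4) = -2.419  (gene F)
The largest magnitude belongs to gene D.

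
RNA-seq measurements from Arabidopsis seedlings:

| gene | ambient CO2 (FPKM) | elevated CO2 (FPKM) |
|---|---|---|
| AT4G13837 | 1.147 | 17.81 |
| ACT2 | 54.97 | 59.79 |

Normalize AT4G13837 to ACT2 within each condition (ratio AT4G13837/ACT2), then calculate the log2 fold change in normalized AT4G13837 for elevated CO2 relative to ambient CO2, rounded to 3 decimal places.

3.835

AT4G13837/ACT2 (ambient CO2) = 1.147 / 54.97 = 0.020866
AT4G13837/ACT2 (elevated CO2) = 17.81 / 59.79 = 0.29788
Fold change = 0.29788 / 0.020866 = 14.2757
log2(14.2757) = 3.8355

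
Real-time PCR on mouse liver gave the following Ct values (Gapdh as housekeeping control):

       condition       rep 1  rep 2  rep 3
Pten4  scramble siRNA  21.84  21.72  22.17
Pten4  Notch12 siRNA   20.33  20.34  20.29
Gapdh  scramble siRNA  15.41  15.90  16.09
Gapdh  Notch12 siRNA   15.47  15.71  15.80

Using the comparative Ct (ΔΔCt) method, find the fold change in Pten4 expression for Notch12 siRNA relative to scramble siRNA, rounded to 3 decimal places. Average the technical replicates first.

2.732

Mean Ct: Pten4 scramble siRNA 21.910; Pten4 Notch12 siRNA 20.320; Gapdh scramble siRNA 15.800; Gapdh Notch12 siRNA 15.660
ΔCt(scramble siRNA) = 21.910 − 15.800 = 6.110
ΔCt(Notch12 siRNA) = 20.320 − 15.660 = 4.660
ΔΔCt = 4.660 − 6.110 = -1.450
Fold change = 2^(−(-1.450)) = 2^1.450 = 2.7321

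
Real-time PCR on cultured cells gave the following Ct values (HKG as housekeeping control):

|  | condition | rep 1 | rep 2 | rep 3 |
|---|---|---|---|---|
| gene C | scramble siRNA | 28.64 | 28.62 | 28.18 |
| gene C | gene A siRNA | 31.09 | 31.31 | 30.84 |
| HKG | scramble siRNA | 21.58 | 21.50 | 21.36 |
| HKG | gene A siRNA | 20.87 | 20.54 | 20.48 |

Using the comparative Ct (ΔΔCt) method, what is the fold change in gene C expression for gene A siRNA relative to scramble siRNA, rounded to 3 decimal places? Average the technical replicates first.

Mean Ct: gene C scramble siRNA 28.480; gene C gene A siRNA 31.080; HKG scramble siRNA 21.480; HKG gene A siRNA 20.630
ΔCt(scramble siRNA) = 28.480 − 21.480 = 7.000
ΔCt(gene A siRNA) = 31.080 − 20.630 = 10.450
ΔΔCt = 10.450 − 7.000 = 3.450
Fold change = 2^(−3.450) = 0.0915

0.092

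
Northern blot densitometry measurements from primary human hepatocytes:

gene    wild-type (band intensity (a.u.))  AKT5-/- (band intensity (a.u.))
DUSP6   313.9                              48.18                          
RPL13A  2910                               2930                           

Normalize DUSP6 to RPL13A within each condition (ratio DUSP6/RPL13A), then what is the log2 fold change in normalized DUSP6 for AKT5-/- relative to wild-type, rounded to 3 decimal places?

DUSP6/RPL13A (wild-type) = 313.9 / 2910 = 0.10787
DUSP6/RPL13A (AKT5-/-) = 48.18 / 2930 = 0.016444
Fold change = 0.016444 / 0.10787 = 0.1524
log2(0.1524) = -2.7137

-2.714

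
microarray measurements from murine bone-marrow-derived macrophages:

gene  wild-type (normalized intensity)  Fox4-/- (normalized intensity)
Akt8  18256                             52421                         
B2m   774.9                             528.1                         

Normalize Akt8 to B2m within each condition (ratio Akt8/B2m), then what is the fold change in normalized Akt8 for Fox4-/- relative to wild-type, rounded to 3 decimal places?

Akt8/B2m (wild-type) = 18256 / 774.9 = 23.559
Akt8/B2m (Fox4-/-) = 52421 / 528.1 = 99.263
Fold change = 99.263 / 23.559 = 4.2134

4.213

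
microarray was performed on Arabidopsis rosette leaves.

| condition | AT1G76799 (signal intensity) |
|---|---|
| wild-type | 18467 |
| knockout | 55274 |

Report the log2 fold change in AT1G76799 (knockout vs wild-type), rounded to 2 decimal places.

Fold change = 55274 / 18467 = 2.9931
log2(2.9931) = 1.582

1.58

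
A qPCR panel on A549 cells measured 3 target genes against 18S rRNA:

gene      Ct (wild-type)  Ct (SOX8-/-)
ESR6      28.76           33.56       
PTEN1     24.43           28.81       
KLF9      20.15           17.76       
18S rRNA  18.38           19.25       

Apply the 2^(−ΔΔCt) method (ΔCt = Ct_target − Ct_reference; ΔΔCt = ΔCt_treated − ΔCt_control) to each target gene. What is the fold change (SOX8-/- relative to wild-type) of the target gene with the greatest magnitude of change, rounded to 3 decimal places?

ESR6: ΔΔCt = (33.56−19.25) − (28.76−18.38) = 14.31 − 10.38 = 3.93; fold change = 2^-3.93 = 0.066
PTEN1: ΔΔCt = (28.81−19.25) − (24.43−18.38) = 9.56 − 6.05 = 3.51; fold change = 2^-3.51 = 0.088
KLF9: ΔΔCt = (17.76−19.25) − (20.15−18.38) = -1.49 − 1.77 = -3.26; fold change = 2^3.26 = 9.580
ESR6 has the largest |ΔΔCt| = 3.93.

0.066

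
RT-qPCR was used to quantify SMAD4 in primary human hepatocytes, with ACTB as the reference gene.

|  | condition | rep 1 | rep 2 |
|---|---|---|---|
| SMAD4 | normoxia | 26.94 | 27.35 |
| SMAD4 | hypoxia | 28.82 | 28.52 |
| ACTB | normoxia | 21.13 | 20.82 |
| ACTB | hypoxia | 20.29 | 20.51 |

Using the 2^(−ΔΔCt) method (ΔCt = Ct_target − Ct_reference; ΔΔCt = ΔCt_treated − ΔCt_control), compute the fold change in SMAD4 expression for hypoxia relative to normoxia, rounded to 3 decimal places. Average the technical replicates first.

0.233

Mean Ct: SMAD4 normoxia 27.145; SMAD4 hypoxia 28.670; ACTB normoxia 20.975; ACTB hypoxia 20.400
ΔCt(normoxia) = 27.145 − 20.975 = 6.170
ΔCt(hypoxia) = 28.670 − 20.400 = 8.270
ΔΔCt = 8.270 − 6.170 = 2.100
Fold change = 2^(−2.100) = 0.2333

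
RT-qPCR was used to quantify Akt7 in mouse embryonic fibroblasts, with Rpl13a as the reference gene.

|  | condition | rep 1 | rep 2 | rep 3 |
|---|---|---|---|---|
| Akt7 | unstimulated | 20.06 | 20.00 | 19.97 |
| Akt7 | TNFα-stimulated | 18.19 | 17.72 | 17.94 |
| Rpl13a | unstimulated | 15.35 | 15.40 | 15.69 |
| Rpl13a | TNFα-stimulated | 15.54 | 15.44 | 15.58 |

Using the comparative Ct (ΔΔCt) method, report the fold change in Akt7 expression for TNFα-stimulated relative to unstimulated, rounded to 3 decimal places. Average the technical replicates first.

4.287

Mean Ct: Akt7 unstimulated 20.010; Akt7 TNFα-stimulated 17.950; Rpl13a unstimulated 15.480; Rpl13a TNFα-stimulated 15.520
ΔCt(unstimulated) = 20.010 − 15.480 = 4.530
ΔCt(TNFα-stimulated) = 17.950 − 15.520 = 2.430
ΔΔCt = 2.430 − 4.530 = -2.100
Fold change = 2^(−(-2.100)) = 2^2.100 = 4.2871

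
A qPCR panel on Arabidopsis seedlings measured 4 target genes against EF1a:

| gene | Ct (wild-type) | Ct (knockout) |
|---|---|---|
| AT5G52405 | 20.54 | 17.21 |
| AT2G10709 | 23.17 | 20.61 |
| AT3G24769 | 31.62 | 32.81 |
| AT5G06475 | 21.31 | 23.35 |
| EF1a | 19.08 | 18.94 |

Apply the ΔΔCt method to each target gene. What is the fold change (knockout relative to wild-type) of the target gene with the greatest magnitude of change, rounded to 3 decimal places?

AT5G52405: ΔΔCt = (17.21−18.94) − (20.54−19.08) = -1.73 − 1.46 = -3.19; fold change = 2^3.19 = 9.126
AT2G10709: ΔΔCt = (20.61−18.94) − (23.17−19.08) = 1.67 − 4.09 = -2.42; fold change = 2^2.42 = 5.352
AT3G24769: ΔΔCt = (32.81−18.94) − (31.62−19.08) = 13.87 − 12.54 = 1.33; fold change = 2^-1.33 = 0.398
AT5G06475: ΔΔCt = (23.35−18.94) − (21.31−19.08) = 4.41 − 2.23 = 2.18; fold change = 2^-2.18 = 0.221
AT5G52405 has the largest |ΔΔCt| = 3.19.

9.126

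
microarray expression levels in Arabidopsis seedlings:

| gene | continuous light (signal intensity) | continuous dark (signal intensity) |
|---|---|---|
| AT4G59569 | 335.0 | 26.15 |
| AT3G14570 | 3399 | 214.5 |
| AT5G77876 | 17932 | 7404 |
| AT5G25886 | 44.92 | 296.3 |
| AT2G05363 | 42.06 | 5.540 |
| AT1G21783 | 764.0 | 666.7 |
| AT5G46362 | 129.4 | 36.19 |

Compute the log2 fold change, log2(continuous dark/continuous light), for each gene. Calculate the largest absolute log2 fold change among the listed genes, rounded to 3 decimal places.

3.986

log2(26.15/335.0) = -3.679  (AT4G59569)
log2(214.5/3399) = -3.986  (AT3G14570)
log2(7404/17932) = -1.276  (AT5G77876)
log2(296.3/44.92) = 2.722  (AT5G25886)
log2(5.540/42.06) = -2.924  (AT2G05363)
log2(666.7/764.0) = -0.197  (AT1G21783)
log2(36.19/129.4) = -1.838  (AT5G46362)
The largest magnitude belongs to AT3G14570.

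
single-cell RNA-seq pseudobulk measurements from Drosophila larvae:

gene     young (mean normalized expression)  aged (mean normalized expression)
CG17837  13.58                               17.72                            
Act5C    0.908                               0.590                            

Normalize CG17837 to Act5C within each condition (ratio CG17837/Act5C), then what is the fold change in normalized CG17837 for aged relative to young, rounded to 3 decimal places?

2.008

CG17837/Act5C (young) = 13.58 / 0.908 = 14.956
CG17837/Act5C (aged) = 17.72 / 0.590 = 30.034
Fold change = 30.034 / 14.956 = 2.0082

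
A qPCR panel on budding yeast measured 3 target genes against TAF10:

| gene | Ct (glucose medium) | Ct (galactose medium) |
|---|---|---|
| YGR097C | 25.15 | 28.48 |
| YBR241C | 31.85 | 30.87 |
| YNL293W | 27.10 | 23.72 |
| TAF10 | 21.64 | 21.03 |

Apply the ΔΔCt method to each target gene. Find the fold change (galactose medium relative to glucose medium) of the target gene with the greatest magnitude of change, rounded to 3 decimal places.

0.065

YGR097C: ΔΔCt = (28.48−21.03) − (25.15−21.64) = 7.45 − 3.51 = 3.94; fold change = 2^-3.94 = 0.065
YBR241C: ΔΔCt = (30.87−21.03) − (31.85−21.64) = 9.84 − 10.21 = -0.37; fold change = 2^0.37 = 1.292
YNL293W: ΔΔCt = (23.72−21.03) − (27.10−21.64) = 2.69 − 5.46 = -2.77; fold change = 2^2.77 = 6.821
YGR097C has the largest |ΔΔCt| = 3.94.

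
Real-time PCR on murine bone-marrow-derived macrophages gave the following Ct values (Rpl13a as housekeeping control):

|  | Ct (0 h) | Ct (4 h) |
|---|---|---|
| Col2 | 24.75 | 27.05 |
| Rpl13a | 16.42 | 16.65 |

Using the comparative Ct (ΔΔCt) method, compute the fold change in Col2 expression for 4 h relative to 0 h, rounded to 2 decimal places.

0.24

ΔCt(0 h) = 24.750 − 16.420 = 8.330
ΔCt(4 h) = 27.050 − 16.650 = 10.400
ΔΔCt = 10.400 − 8.330 = 2.070
Fold change = 2^(−2.070) = 0.238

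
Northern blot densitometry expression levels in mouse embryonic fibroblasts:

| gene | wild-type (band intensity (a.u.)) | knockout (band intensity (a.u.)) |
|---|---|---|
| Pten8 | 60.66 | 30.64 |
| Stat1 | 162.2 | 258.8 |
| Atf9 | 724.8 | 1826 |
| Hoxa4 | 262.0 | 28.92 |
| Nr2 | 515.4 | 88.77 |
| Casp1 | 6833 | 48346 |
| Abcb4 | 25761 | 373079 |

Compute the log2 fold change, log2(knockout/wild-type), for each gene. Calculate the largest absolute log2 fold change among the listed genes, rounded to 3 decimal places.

3.856

log2(30.64/60.66) = -0.985  (Pten8)
log2(258.8/162.2) = 0.674  (Stat1)
log2(1826/724.8) = 1.333  (Atf9)
log2(28.92/262.0) = -3.179  (Hoxa4)
log2(88.77/515.4) = -2.538  (Nr2)
log2(48346/6833) = 2.823  (Casp1)
log2(373079/25761) = 3.856  (Abcb4)
The largest magnitude belongs to Abcb4.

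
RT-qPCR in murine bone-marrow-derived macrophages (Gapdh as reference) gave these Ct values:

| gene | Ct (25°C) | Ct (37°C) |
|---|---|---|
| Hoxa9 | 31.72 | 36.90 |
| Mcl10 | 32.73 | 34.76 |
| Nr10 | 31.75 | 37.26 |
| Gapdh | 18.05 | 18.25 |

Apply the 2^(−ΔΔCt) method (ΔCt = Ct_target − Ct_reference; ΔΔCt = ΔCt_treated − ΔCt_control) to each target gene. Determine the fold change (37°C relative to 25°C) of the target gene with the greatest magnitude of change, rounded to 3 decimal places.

Hoxa9: ΔΔCt = (36.90−18.25) − (31.72−18.05) = 18.65 − 13.67 = 4.98; fold change = 2^-4.98 = 0.032
Mcl10: ΔΔCt = (34.76−18.25) − (32.73−18.05) = 16.51 − 14.68 = 1.83; fold change = 2^-1.83 = 0.281
Nr10: ΔΔCt = (37.26−18.25) − (31.75−18.05) = 19.01 − 13.70 = 5.31; fold change = 2^-5.31 = 0.025
Nr10 has the largest |ΔΔCt| = 5.31.

0.025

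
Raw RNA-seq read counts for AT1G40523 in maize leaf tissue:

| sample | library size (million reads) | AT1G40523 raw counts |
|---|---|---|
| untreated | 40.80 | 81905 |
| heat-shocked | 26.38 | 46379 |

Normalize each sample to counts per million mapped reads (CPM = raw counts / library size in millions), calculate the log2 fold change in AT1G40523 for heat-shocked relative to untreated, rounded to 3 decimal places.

CPM(untreated) = 81905 / 40.80 = 2007.4755
CPM(heat-shocked) = 46379 / 26.38 = 1758.1122
Fold change = 1758.1122 / 2007.4755 = 0.87578
log2(0.87578) = -0.1914

-0.191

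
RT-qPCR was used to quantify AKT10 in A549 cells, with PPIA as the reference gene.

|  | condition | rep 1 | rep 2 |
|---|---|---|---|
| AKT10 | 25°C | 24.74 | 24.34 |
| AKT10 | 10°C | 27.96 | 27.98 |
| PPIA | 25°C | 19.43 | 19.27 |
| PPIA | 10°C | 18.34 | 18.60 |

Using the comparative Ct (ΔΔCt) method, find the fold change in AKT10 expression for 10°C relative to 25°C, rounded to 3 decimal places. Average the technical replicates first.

0.050

Mean Ct: AKT10 25°C 24.540; AKT10 10°C 27.970; PPIA 25°C 19.350; PPIA 10°C 18.470
ΔCt(25°C) = 24.540 − 19.350 = 5.190
ΔCt(10°C) = 27.970 − 18.470 = 9.500
ΔΔCt = 9.500 − 5.190 = 4.310
Fold change = 2^(−4.310) = 0.0504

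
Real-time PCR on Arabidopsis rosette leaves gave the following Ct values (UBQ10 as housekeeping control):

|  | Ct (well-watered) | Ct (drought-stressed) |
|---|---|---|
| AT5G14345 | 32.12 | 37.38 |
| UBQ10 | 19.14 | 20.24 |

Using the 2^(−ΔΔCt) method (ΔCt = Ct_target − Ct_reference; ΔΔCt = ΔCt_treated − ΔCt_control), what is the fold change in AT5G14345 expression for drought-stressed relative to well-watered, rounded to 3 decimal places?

ΔCt(well-watered) = 32.120 − 19.140 = 12.980
ΔCt(drought-stressed) = 37.380 − 20.240 = 17.140
ΔΔCt = 17.140 − 12.980 = 4.160
Fold change = 2^(−4.160) = 0.0559

0.056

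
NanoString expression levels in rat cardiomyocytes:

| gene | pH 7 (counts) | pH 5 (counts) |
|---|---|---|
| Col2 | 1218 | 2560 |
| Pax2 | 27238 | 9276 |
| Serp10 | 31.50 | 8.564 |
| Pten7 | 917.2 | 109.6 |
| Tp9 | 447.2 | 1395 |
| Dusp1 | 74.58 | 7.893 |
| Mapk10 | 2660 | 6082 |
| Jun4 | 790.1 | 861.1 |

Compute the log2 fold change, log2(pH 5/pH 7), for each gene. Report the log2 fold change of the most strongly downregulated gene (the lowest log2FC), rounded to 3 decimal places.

log2(2560/1218) = 1.072  (Col2)
log2(9276/27238) = -1.554  (Pax2)
log2(8.564/31.50) = -1.879  (Serp10)
log2(109.6/917.2) = -3.065  (Pten7)
log2(1395/447.2) = 1.641  (Tp9)
log2(7.893/74.58) = -3.240  (Dusp1)
log2(6082/2660) = 1.193  (Mapk10)
log2(861.1/790.1) = 0.124  (Jun4)
Dusp1 is most strongly downregulated.

-3.240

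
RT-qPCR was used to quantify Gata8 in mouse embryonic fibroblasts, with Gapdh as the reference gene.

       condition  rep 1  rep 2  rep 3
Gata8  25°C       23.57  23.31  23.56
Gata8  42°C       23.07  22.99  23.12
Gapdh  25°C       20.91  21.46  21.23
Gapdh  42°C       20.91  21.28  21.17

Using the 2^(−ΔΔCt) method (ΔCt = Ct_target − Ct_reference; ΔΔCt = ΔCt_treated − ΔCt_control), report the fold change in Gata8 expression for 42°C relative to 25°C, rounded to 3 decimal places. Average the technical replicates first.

1.266

Mean Ct: Gata8 25°C 23.480; Gata8 42°C 23.060; Gapdh 25°C 21.200; Gapdh 42°C 21.120
ΔCt(25°C) = 23.480 − 21.200 = 2.280
ΔCt(42°C) = 23.060 − 21.120 = 1.940
ΔΔCt = 1.940 − 2.280 = -0.340
Fold change = 2^(−(-0.340)) = 2^0.340 = 1.2658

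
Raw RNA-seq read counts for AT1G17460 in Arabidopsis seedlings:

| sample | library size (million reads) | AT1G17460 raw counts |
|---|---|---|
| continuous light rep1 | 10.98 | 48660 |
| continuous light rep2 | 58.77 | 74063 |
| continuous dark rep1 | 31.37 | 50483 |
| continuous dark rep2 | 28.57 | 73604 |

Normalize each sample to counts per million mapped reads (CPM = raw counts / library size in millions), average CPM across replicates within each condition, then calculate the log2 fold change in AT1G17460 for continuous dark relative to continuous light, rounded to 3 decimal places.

-0.443

CPM(continuous light rep1) = 48660 / 10.98 = 4431.6940
CPM(continuous light rep2) = 74063 / 58.77 = 1260.2178
CPM(continuous dark rep1) = 50483 / 31.37 = 1609.2764
CPM(continuous dark rep2) = 73604 / 28.57 = 2576.2688
mean CPM(continuous light) = 2845.9559; mean CPM(continuous dark) = 2092.7726
Fold change = 2092.7726 / 2845.9559 = 0.73535
log2(0.73535) = -0.4435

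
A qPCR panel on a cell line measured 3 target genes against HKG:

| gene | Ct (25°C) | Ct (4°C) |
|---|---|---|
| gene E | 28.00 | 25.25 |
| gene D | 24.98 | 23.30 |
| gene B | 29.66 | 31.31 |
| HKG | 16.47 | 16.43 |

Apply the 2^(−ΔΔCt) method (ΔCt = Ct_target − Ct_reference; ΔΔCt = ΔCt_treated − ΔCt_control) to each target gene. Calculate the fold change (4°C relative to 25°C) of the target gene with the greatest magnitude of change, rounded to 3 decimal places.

gene E: ΔΔCt = (25.25−16.43) − (28.00−16.47) = 8.82 − 11.53 = -2.71; fold change = 2^2.71 = 6.543
gene D: ΔΔCt = (23.30−16.43) − (24.98−16.47) = 6.87 − 8.51 = -1.64; fold change = 2^1.64 = 3.117
gene B: ΔΔCt = (31.31−16.43) − (29.66−16.47) = 14.88 − 13.19 = 1.69; fold change = 2^-1.69 = 0.310
gene E has the largest |ΔΔCt| = 2.71.

6.543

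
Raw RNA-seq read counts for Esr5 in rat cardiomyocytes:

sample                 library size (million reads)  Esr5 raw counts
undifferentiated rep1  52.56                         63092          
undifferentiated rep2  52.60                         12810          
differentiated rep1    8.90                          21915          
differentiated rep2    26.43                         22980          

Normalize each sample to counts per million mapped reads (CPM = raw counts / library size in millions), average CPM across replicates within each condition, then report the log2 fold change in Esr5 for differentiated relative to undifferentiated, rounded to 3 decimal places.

1.206

CPM(undifferentiated rep1) = 63092 / 52.56 = 1200.3805
CPM(undifferentiated rep2) = 12810 / 52.60 = 243.5361
CPM(differentiated rep1) = 21915 / 8.90 = 2462.3596
CPM(differentiated rep2) = 22980 / 26.43 = 869.4665
mean CPM(undifferentiated) = 721.9583; mean CPM(differentiated) = 1665.9130
Fold change = 1665.9130 / 721.9583 = 2.30749
log2(2.30749) = 1.2063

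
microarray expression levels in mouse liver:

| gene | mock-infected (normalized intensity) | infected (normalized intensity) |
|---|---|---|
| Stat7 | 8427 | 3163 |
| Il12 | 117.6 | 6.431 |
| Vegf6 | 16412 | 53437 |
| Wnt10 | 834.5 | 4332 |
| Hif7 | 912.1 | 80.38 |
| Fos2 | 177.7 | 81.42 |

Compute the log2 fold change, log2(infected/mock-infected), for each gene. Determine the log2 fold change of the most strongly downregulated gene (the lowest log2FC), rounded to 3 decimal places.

log2(3163/8427) = -1.414  (Stat7)
log2(6.431/117.6) = -4.193  (Il12)
log2(53437/16412) = 1.703  (Vegf6)
log2(4332/834.5) = 2.376  (Wnt10)
log2(80.38/912.1) = -3.504  (Hif7)
log2(81.42/177.7) = -1.126  (Fos2)
Il12 is most strongly downregulated.

-4.193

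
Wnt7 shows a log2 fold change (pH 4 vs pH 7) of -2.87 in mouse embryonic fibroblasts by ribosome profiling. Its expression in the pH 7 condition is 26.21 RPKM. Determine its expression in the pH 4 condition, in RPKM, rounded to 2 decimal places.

Fold change = 2^(-2.87) = 0.1368
pH 4 expression = 26.21 × 0.1368 = 3.59

3.59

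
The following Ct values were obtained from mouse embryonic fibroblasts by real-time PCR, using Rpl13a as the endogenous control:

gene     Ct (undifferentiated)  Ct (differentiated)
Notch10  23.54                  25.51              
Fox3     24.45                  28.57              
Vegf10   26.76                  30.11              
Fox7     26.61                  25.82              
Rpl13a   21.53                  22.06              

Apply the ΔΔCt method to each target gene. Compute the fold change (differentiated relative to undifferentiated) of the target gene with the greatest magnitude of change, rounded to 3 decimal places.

0.083

Notch10: ΔΔCt = (25.51−22.06) − (23.54−21.53) = 3.45 − 2.01 = 1.44; fold change = 2^-1.44 = 0.369
Fox3: ΔΔCt = (28.57−22.06) − (24.45−21.53) = 6.51 − 2.92 = 3.59; fold change = 2^-3.59 = 0.083
Vegf10: ΔΔCt = (30.11−22.06) − (26.76−21.53) = 8.05 − 5.23 = 2.82; fold change = 2^-2.82 = 0.142
Fox7: ΔΔCt = (25.82−22.06) − (26.61−21.53) = 3.76 − 5.08 = -1.32; fold change = 2^1.32 = 2.497
Fox3 has the largest |ΔΔCt| = 3.59.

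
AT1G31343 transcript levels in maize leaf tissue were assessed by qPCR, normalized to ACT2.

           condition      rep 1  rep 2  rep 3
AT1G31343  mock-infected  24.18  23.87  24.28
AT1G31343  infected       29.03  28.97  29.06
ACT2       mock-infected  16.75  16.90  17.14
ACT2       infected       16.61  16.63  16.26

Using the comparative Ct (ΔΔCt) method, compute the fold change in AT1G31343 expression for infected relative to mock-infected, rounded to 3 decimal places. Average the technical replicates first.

Mean Ct: AT1G31343 mock-infected 24.110; AT1G31343 infected 29.020; ACT2 mock-infected 16.930; ACT2 infected 16.500
ΔCt(mock-infected) = 24.110 − 16.930 = 7.180
ΔCt(infected) = 29.020 − 16.500 = 12.520
ΔΔCt = 12.520 − 7.180 = 5.340
Fold change = 2^(−5.340) = 0.0247

0.025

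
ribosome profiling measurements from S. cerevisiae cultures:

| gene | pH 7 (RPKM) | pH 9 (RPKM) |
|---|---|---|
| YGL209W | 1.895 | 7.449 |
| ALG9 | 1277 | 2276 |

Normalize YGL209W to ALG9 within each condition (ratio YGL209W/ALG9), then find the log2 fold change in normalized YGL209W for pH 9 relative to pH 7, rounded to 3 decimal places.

YGL209W/ALG9 (pH 7) = 1.895 / 1277 = 0.0014839
YGL209W/ALG9 (pH 9) = 7.449 / 2276 = 0.0032728
Fold change = 0.0032728 / 0.0014839 = 2.2055
log2(2.2055) = 1.1411

1.141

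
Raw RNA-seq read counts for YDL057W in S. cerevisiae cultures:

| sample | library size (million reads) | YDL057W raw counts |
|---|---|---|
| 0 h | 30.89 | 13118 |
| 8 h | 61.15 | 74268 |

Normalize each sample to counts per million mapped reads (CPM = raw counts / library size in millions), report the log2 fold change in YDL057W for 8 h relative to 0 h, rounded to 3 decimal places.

1.516

CPM(0 h) = 13118 / 30.89 = 424.6682
CPM(8 h) = 74268 / 61.15 = 1214.5217
Fold change = 1214.5217 / 424.6682 = 2.85993
log2(2.85993) = 1.5160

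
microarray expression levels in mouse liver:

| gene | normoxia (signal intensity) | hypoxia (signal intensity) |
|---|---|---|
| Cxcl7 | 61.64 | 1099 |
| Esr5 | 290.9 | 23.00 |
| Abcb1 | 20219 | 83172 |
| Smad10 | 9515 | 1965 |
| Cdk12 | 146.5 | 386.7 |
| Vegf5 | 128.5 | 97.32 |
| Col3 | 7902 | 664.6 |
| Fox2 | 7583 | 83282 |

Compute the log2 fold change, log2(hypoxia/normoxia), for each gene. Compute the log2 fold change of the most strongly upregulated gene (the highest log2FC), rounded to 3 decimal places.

log2(1099/61.64) = 4.156  (Cxcl7)
log2(23.00/290.9) = -3.661  (Esr5)
log2(83172/20219) = 2.040  (Abcb1)
log2(1965/9515) = -2.276  (Smad10)
log2(386.7/146.5) = 1.400  (Cdk12)
log2(97.32/128.5) = -0.401  (Vegf5)
log2(664.6/7902) = -3.572  (Col3)
log2(83282/7583) = 3.457  (Fox2)
Cxcl7 is most strongly upregulated.

4.156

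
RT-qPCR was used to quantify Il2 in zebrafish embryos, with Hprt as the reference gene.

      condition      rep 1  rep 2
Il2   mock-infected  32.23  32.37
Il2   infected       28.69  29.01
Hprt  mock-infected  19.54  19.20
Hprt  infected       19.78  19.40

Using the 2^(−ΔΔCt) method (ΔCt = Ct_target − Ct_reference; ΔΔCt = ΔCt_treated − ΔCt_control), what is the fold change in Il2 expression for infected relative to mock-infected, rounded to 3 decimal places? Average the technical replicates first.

12.729

Mean Ct: Il2 mock-infected 32.300; Il2 infected 28.850; Hprt mock-infected 19.370; Hprt infected 19.590
ΔCt(mock-infected) = 32.300 − 19.370 = 12.930
ΔCt(infected) = 28.850 − 19.590 = 9.260
ΔΔCt = 9.260 − 12.930 = -3.670
Fold change = 2^(−(-3.670)) = 2^3.670 = 12.7286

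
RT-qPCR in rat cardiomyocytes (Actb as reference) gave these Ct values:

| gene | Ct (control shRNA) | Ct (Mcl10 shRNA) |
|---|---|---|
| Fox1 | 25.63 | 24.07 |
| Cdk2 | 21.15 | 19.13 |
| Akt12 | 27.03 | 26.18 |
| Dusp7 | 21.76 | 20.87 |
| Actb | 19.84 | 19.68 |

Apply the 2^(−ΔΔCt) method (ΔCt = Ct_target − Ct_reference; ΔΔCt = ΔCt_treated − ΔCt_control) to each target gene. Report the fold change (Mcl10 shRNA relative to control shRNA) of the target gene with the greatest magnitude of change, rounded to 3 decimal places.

Fox1: ΔΔCt = (24.07−19.68) − (25.63−19.84) = 4.39 − 5.79 = -1.40; fold change = 2^1.40 = 2.639
Cdk2: ΔΔCt = (19.13−19.68) − (21.15−19.84) = -0.55 − 1.31 = -1.86; fold change = 2^1.86 = 3.630
Akt12: ΔΔCt = (26.18−19.68) − (27.03−19.84) = 6.50 − 7.19 = -0.69; fold change = 2^0.69 = 1.613
Dusp7: ΔΔCt = (20.87−19.68) − (21.76−19.84) = 1.19 − 1.92 = -0.73; fold change = 2^0.73 = 1.659
Cdk2 has the largest |ΔΔCt| = 1.86.

3.630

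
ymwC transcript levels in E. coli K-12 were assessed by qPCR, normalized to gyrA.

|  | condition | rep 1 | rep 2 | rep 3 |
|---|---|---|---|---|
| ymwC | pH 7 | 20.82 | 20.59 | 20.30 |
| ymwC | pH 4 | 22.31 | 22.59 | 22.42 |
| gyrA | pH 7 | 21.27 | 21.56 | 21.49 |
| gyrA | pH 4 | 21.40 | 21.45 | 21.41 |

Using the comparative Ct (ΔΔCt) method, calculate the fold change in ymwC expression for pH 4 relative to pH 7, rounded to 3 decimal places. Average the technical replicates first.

0.270

Mean Ct: ymwC pH 7 20.570; ymwC pH 4 22.440; gyrA pH 7 21.440; gyrA pH 4 21.420
ΔCt(pH 7) = 20.570 − 21.440 = -0.870
ΔCt(pH 4) = 22.440 − 21.420 = 1.020
ΔΔCt = 1.020 − (-0.870) = 1.890
Fold change = 2^(−1.890) = 0.2698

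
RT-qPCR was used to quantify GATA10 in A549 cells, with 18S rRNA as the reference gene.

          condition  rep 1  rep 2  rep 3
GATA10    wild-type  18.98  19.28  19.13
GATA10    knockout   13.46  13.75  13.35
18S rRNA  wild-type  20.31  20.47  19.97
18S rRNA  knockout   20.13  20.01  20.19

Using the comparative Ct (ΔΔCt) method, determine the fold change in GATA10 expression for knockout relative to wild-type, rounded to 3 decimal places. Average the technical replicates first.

Mean Ct: GATA10 wild-type 19.130; GATA10 knockout 13.520; 18S rRNA wild-type 20.250; 18S rRNA knockout 20.110
ΔCt(wild-type) = 19.130 − 20.250 = -1.120
ΔCt(knockout) = 13.520 − 20.110 = -6.590
ΔΔCt = -6.590 − (-1.120) = -5.470
Fold change = 2^(−(-5.470)) = 2^5.470 = 44.3235

44.324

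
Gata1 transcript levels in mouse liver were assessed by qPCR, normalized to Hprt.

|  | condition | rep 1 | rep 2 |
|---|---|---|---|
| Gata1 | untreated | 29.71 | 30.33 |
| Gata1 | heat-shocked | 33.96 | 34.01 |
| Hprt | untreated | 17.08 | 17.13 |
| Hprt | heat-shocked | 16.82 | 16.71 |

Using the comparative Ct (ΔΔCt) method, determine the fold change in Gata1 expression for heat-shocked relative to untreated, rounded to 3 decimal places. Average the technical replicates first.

0.051

Mean Ct: Gata1 untreated 30.020; Gata1 heat-shocked 33.985; Hprt untreated 17.105; Hprt heat-shocked 16.765
ΔCt(untreated) = 30.020 − 17.105 = 12.915
ΔCt(heat-shocked) = 33.985 − 16.765 = 17.220
ΔΔCt = 17.220 − 12.915 = 4.305
Fold change = 2^(−4.305) = 0.0506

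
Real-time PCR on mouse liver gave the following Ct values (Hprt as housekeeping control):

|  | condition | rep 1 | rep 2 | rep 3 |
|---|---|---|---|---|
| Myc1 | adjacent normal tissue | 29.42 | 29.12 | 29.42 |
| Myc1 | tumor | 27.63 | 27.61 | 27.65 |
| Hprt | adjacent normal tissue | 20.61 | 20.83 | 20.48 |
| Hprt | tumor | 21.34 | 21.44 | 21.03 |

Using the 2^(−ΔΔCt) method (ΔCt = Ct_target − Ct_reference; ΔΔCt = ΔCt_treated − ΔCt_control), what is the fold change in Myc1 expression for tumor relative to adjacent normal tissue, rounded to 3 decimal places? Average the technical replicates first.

4.993

Mean Ct: Myc1 adjacent normal tissue 29.320; Myc1 tumor 27.630; Hprt adjacent normal tissue 20.640; Hprt tumor 21.270
ΔCt(adjacent normal tissue) = 29.320 − 20.640 = 8.680
ΔCt(tumor) = 27.630 − 21.270 = 6.360
ΔΔCt = 6.360 − 8.680 = -2.320
Fold change = 2^(−(-2.320)) = 2^2.320 = 4.9933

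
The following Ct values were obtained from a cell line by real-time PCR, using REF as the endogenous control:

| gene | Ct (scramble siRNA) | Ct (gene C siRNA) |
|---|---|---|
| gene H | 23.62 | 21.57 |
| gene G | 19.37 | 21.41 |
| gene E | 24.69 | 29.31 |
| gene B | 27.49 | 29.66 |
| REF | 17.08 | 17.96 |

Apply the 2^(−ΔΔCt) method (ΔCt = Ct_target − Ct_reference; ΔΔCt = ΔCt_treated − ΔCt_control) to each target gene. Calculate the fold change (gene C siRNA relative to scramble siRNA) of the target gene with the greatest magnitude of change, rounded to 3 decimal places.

gene H: ΔΔCt = (21.57−17.96) − (23.62−17.08) = 3.61 − 6.54 = -2.93; fold change = 2^2.93 = 7.621
gene G: ΔΔCt = (21.41−17.96) − (19.37−17.08) = 3.45 − 2.29 = 1.16; fold change = 2^-1.16 = 0.448
gene E: ΔΔCt = (29.31−17.96) − (24.69−17.08) = 11.35 − 7.61 = 3.74; fold change = 2^-3.74 = 0.075
gene B: ΔΔCt = (29.66−17.96) − (27.49−17.08) = 11.70 − 10.41 = 1.29; fold change = 2^-1.29 = 0.409
gene E has the largest |ΔΔCt| = 3.74.

0.075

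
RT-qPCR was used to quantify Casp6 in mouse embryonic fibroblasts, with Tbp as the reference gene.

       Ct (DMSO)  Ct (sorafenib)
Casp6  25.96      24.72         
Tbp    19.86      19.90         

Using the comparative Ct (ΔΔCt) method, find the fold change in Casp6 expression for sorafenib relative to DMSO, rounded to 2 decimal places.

ΔCt(DMSO) = 25.960 − 19.860 = 6.100
ΔCt(sorafenib) = 24.720 − 19.900 = 4.820
ΔΔCt = 4.820 − 6.100 = -1.280
Fold change = 2^(−(-1.280)) = 2^1.280 = 2.428

2.43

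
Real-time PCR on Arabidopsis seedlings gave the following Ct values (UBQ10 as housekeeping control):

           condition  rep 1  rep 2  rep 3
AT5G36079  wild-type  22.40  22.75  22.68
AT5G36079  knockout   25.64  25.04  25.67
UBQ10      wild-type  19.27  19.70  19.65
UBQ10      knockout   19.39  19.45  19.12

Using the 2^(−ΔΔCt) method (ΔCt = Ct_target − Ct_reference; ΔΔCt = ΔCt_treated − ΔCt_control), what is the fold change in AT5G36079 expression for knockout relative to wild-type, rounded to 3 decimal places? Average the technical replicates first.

0.120

Mean Ct: AT5G36079 wild-type 22.610; AT5G36079 knockout 25.450; UBQ10 wild-type 19.540; UBQ10 knockout 19.320
ΔCt(wild-type) = 22.610 − 19.540 = 3.070
ΔCt(knockout) = 25.450 − 19.320 = 6.130
ΔΔCt = 6.130 − 3.070 = 3.060
Fold change = 2^(−3.060) = 0.1199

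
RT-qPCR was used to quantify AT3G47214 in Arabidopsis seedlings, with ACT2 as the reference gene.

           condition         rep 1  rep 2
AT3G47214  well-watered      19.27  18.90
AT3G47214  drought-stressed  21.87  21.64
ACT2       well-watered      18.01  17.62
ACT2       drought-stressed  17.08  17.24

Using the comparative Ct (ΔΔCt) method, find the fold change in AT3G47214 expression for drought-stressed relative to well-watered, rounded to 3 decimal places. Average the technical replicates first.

0.100

Mean Ct: AT3G47214 well-watered 19.085; AT3G47214 drought-stressed 21.755; ACT2 well-watered 17.815; ACT2 drought-stressed 17.160
ΔCt(well-watered) = 19.085 − 17.815 = 1.270
ΔCt(drought-stressed) = 21.755 − 17.160 = 4.595
ΔΔCt = 4.595 − 1.270 = 3.325
Fold change = 2^(−3.325) = 0.0998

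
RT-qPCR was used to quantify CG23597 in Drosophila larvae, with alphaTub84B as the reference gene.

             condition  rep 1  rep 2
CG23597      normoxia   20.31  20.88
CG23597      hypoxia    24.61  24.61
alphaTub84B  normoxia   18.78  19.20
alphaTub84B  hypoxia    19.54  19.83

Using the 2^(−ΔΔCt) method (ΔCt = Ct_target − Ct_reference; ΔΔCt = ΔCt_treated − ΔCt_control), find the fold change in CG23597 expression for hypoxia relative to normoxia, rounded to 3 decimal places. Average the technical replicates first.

Mean Ct: CG23597 normoxia 20.595; CG23597 hypoxia 24.610; alphaTub84B normoxia 18.990; alphaTub84B hypoxia 19.685
ΔCt(normoxia) = 20.595 − 18.990 = 1.605
ΔCt(hypoxia) = 24.610 − 19.685 = 4.925
ΔΔCt = 4.925 − 1.605 = 3.320
Fold change = 2^(−3.320) = 0.1001

0.100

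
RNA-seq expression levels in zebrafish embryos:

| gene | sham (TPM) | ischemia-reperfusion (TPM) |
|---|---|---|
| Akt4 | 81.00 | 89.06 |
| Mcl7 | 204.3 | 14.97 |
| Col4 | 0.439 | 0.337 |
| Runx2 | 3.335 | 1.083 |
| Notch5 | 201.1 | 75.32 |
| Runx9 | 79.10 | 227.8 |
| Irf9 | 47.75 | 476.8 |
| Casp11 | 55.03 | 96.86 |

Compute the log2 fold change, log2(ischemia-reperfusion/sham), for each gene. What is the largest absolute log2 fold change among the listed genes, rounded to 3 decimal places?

log2(89.06/81.00) = 0.137  (Akt4)
log2(14.97/204.3) = -3.771  (Mcl7)
log2(0.337/0.439) = -0.381  (Col4)
log2(1.083/3.335) = -1.623  (Runx2)
log2(75.32/201.1) = -1.417  (Notch5)
log2(227.8/79.10) = 1.526  (Runx9)
log2(476.8/47.75) = 3.320  (Irf9)
log2(96.86/55.03) = 0.816  (Casp11)
The largest magnitude belongs to Mcl7.

3.771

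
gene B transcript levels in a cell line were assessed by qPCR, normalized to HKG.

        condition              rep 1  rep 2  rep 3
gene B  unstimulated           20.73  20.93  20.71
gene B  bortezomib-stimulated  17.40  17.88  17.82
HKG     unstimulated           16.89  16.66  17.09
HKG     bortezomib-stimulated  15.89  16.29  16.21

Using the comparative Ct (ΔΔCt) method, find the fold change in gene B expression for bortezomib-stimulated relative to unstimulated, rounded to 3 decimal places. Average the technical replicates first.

Mean Ct: gene B unstimulated 20.790; gene B bortezomib-stimulated 17.700; HKG unstimulated 16.880; HKG bortezomib-stimulated 16.130
ΔCt(unstimulated) = 20.790 − 16.880 = 3.910
ΔCt(bortezomib-stimulated) = 17.700 − 16.130 = 1.570
ΔΔCt = 1.570 − 3.910 = -2.340
Fold change = 2^(−(-2.340)) = 2^2.340 = 5.0630

5.063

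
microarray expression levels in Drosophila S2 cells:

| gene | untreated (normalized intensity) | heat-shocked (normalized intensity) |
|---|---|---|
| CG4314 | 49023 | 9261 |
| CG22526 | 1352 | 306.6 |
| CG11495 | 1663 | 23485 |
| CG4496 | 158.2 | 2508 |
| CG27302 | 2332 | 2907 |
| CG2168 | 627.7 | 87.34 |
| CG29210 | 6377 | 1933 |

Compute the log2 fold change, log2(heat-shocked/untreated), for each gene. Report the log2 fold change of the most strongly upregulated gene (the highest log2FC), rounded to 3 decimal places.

3.987

log2(9261/49023) = -2.404  (CG4314)
log2(306.6/1352) = -2.141  (CG22526)
log2(23485/1663) = 3.820  (CG11495)
log2(2508/158.2) = 3.987  (CG4496)
log2(2907/2332) = 0.318  (CG27302)
log2(87.34/627.7) = -2.845  (CG2168)
log2(1933/6377) = -1.722  (CG29210)
CG4496 is most strongly upregulated.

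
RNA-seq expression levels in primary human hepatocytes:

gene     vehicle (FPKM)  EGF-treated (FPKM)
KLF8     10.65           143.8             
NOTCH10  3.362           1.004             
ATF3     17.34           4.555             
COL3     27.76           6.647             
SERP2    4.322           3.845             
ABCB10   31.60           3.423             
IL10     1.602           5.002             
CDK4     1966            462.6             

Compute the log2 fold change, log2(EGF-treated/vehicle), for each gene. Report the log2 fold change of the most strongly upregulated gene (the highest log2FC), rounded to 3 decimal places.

log2(143.8/10.65) = 3.755  (KLF8)
log2(1.004/3.362) = -1.744  (NOTCH10)
log2(4.555/17.34) = -1.929  (ATF3)
log2(6.647/27.76) = -2.062  (COL3)
log2(3.845/4.322) = -0.169  (SERP2)
log2(3.423/31.60) = -3.207  (ABCB10)
log2(5.002/1.602) = 1.643  (IL10)
log2(462.6/1966) = -2.087  (CDK4)
KLF8 is most strongly upregulated.

3.755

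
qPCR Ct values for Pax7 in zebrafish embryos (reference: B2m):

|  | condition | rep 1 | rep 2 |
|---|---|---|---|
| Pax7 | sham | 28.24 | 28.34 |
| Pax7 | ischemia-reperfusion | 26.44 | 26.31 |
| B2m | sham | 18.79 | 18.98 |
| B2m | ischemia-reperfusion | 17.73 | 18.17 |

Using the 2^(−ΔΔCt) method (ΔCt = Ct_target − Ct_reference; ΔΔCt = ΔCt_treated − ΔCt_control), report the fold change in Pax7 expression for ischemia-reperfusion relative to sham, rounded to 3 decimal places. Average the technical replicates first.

1.972

Mean Ct: Pax7 sham 28.290; Pax7 ischemia-reperfusion 26.375; B2m sham 18.885; B2m ischemia-reperfusion 17.950
ΔCt(sham) = 28.290 − 18.885 = 9.405
ΔCt(ischemia-reperfusion) = 26.375 − 17.950 = 8.425
ΔΔCt = 8.425 − 9.405 = -0.980
Fold change = 2^(−(-0.980)) = 2^0.980 = 1.9725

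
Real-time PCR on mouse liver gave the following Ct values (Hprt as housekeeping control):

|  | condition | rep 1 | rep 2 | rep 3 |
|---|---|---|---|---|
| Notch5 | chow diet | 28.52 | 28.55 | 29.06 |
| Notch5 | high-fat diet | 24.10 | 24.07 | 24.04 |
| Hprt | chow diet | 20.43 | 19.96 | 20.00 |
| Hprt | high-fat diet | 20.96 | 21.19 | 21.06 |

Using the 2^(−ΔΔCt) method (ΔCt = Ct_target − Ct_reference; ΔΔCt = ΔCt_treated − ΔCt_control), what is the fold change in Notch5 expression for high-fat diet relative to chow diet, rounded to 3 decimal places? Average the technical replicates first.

Mean Ct: Notch5 chow diet 28.710; Notch5 high-fat diet 24.070; Hprt chow diet 20.130; Hprt high-fat diet 21.070
ΔCt(chow diet) = 28.710 − 20.130 = 8.580
ΔCt(high-fat diet) = 24.070 − 21.070 = 3.000
ΔΔCt = 3.000 − 8.580 = -5.580
Fold change = 2^(−(-5.580)) = 2^5.580 = 47.8352

47.835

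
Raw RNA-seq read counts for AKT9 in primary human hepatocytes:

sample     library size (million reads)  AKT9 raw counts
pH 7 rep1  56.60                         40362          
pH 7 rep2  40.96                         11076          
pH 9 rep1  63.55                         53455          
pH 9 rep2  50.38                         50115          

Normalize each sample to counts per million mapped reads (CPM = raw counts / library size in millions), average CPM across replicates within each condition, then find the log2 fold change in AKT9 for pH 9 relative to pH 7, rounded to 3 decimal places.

0.900

CPM(pH 7 rep1) = 40362 / 56.60 = 713.1095
CPM(pH 7 rep2) = 11076 / 40.96 = 270.4102
CPM(pH 9 rep1) = 53455 / 63.55 = 841.1487
CPM(pH 9 rep2) = 50115 / 50.38 = 994.7400
mean CPM(pH 7) = 491.7598; mean CPM(pH 9) = 917.9443
Fold change = 917.9443 / 491.7598 = 1.86665
log2(1.86665) = 0.9005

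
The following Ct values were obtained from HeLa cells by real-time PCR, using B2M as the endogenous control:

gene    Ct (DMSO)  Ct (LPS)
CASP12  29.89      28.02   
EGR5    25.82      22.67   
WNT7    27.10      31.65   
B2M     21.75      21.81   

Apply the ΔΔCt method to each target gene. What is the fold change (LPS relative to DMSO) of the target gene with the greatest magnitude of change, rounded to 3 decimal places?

CASP12: ΔΔCt = (28.02−21.81) − (29.89−21.75) = 6.21 − 8.14 = -1.93; fold change = 2^1.93 = 3.811
EGR5: ΔΔCt = (22.67−21.81) − (25.82−21.75) = 0.86 − 4.07 = -3.21; fold change = 2^3.21 = 9.254
WNT7: ΔΔCt = (31.65−21.81) − (27.10−21.75) = 9.84 − 5.35 = 4.49; fold change = 2^-4.49 = 0.045
WNT7 has the largest |ΔΔCt| = 4.49.

0.045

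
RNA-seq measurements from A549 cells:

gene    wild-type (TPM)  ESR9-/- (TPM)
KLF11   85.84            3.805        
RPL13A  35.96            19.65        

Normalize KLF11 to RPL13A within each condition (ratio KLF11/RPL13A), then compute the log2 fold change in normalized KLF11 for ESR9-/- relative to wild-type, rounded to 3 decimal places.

-3.624

KLF11/RPL13A (wild-type) = 85.84 / 35.96 = 2.3871
KLF11/RPL13A (ESR9-/-) = 3.805 / 19.65 = 0.19364
Fold change = 0.19364 / 2.3871 = 0.0811
log2(0.0811) = -3.6238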